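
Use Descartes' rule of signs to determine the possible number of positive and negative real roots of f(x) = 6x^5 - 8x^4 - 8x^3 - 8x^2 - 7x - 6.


Descartes' rule of signs:

For positive roots, count sign changes in f(x) = 6x^5 - 8x^4 - 8x^3 - 8x^2 - 7x - 6:
Signs of coefficients: +, -, -, -, -, -
Number of sign changes: 1
Possible positive real roots: 1

For negative roots, examine f(-x) = -6x^5 - 8x^4 + 8x^3 - 8x^2 + 7x - 6:
Signs of coefficients: -, -, +, -, +, -
Number of sign changes: 4
Possible negative real roots: 4, 2, 0

Positive roots: 1; Negative roots: 4 or 2 or 0


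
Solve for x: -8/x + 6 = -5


Subtract 6 from both sides: -8/x = -11
Multiply both sides by x: -8 = -11 * x
Divide by -11: x = 8/11

x = 8/11


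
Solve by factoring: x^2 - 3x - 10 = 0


We need two numbers that multiply to -10 and add to -3.
Those numbers are 2 and -5 (since 2 * (-5) = -10 and 2 + (-5) = -3).
So x^2 - 3x - 10 = (x + 2)(x - 5) = 0
Setting each factor to zero: x = -2 or x = 5

x = -2, x = 5


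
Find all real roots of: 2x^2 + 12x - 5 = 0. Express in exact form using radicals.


Using the quadratic formula: x = (-b ± sqrt(b^2 - 4ac)) / (2a)
Here a = 2, b = 12, c = -5
Discriminant = b^2 - 4ac = 12^2 - 4(2)(-5) = 144 + 40 = 184
Since discriminant = 184 > 0, there are two real roots.
x = (-12 ± 2*sqrt(46)) / 4
Simplifying: x = (-6 ± sqrt(46)) / 2
Numerically: x ≈ 0.3912 or x ≈ -6.3912

x = (-6 + sqrt(46)) / 2 or x = (-6 - sqrt(46)) / 2


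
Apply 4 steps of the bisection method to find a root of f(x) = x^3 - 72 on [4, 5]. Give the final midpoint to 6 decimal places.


f(x) = x^3 - 72
f(4) = -8 < 0
f(5) = 53 > 0

Step 1: midpoint = (4.000000 + 5.000000)/2 = 4.500000
  f(4.500000) = 19.125000
  f(mid) > 0, so root is in [4.000000, 4.500000]

Step 2: midpoint = (4.000000 + 4.500000)/2 = 4.250000
  f(4.250000) = 4.765625
  f(mid) > 0, so root is in [4.000000, 4.250000]

Step 3: midpoint = (4.000000 + 4.250000)/2 = 4.125000
  f(4.125000) = -1.810547
  f(mid) < 0, so root is in [4.125000, 4.250000]

Step 4: midpoint = (4.125000 + 4.250000)/2 = 4.187500
  f(4.187500) = 1.428467
  f(mid) > 0, so root is in [4.125000, 4.187500]

midpoint = 4.187500


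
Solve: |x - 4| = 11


An absolute value equation |expr| = 11 gives two cases:
Case 1: x - 4 = 11
  x = 15, so x = 15
Case 2: x - 4 = -11
  x = -7, so x = -7

x = -7, x = 15


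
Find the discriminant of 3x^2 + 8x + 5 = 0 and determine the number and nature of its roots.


For ax^2 + bx + c = 0, discriminant D = b^2 - 4ac
Here a = 3, b = 8, c = 5
D = (8)^2 - 4(3)(5) = 64 - 60 = 4

D = 4 > 0 and is a perfect square (sqrt = 2)
The equation has 2 distinct real rational roots.

Discriminant = 4, 2 distinct real rational roots


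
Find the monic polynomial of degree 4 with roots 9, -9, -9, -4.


A monic polynomial with roots 9, -9, -9, -4 is:
p(x) = (x - 9)(x + 9)(x + 9)(x + 4)
After multiplying by (x - 9): x - 9
After multiplying by (x + 9): x^2 - 81
After multiplying by (x + 9): x^3 + 9x^2 - 81x - 729
After multiplying by (x + 4): x^4 + 13x^3 - 45x^2 - 1053x - 2916

x^4 + 13x^3 - 45x^2 - 1053x - 2916


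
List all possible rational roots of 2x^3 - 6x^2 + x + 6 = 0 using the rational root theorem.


Rational root theorem: possible roots are ±p/q where:
  p divides the constant term (6): p ∈ {1, 2, 3, 6}
  q divides the leading coefficient (2): q ∈ {1, 2}

All possible rational roots: -6, -3, -2, -3/2, -1, -1/2, 1/2, 1, 3/2, 2, 3, 6

-6, -3, -2, -3/2, -1, -1/2, 1/2, 1, 3/2, 2, 3, 6


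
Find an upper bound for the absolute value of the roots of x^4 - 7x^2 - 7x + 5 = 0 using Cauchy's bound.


Cauchy's bound: all roots r satisfy |r| <= 1 + max(|a_i/a_n|) for i = 0,...,n-1
where a_n is the leading coefficient.

Coefficients: [1, 0, -7, -7, 5]
Leading coefficient a_n = 1
Ratios |a_i/a_n|: 0, 7, 7, 5
Maximum ratio: 7
Cauchy's bound: |r| <= 1 + 7 = 8

Upper bound = 8


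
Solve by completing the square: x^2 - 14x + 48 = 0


Start: x^2 - 14x + 48 = 0
Move constant: x^2 - 14x = -48
Half of -14 is -7, squared is 49
Add 49 to both sides: x^2 - 14x + 49 = 1
(x - 7)^2 = 1
x - 7 = ±1
x = 7 + 1 = 8 or x = 7 - 1 = 6

x = 6, x = 8


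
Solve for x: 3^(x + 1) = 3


Express both sides with the same base.
3 = 3^1
Since the bases match, equate exponents: x + 1 = 1
So x = 1 - (1) = 0

x = 0


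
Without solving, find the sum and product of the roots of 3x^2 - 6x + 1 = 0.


By Vieta's formulas for ax^2 + bx + c = 0:
  Sum of roots = -b/a
  Product of roots = c/a

Here a = 3, b = -6, c = 1
Sum = -(-6)/3 = 2
Product = 1/3 = 1/3

Sum = 2, Product = 1/3


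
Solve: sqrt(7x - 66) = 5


Square both sides: 7x - 66 = 5^2 = 25
7x = 25 + 66 = 91
x = 13
Check: sqrt(7*13 - 66) = sqrt(25) = 5 ✓

x = 13


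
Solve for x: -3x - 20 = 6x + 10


Starting with: -3x - 20 = 6x + 10
Move all x terms to left: (-3 - 6)x = 10 + 20
Simplify: -9x = 30
Divide both sides by -9: x = -10/3

x = -10/3


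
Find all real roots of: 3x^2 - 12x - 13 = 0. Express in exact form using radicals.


Using the quadratic formula: x = (-b ± sqrt(b^2 - 4ac)) / (2a)
Here a = 3, b = -12, c = -13
Discriminant = b^2 - 4ac = (-12)^2 - 4(3)(-13) = 144 + 156 = 300
Since discriminant = 300 > 0, there are two real roots.
x = (12 ± 10*sqrt(3)) / 6
Simplifying: x = (6 ± 5*sqrt(3)) / 3
Numerically: x ≈ 4.8868 or x ≈ -0.8868

x = (6 + 5*sqrt(3)) / 3 or x = (6 - 5*sqrt(3)) / 3


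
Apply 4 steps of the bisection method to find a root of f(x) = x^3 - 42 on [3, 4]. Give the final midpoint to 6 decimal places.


f(x) = x^3 - 42
f(3) = -15 < 0
f(4) = 22 > 0

Step 1: midpoint = (3.000000 + 4.000000)/2 = 3.500000
  f(3.500000) = 0.875000
  f(mid) > 0, so root is in [3.000000, 3.500000]

Step 2: midpoint = (3.000000 + 3.500000)/2 = 3.250000
  f(3.250000) = -7.671875
  f(mid) < 0, so root is in [3.250000, 3.500000]

Step 3: midpoint = (3.250000 + 3.500000)/2 = 3.375000
  f(3.375000) = -3.556641
  f(mid) < 0, so root is in [3.375000, 3.500000]

Step 4: midpoint = (3.375000 + 3.500000)/2 = 3.437500
  f(3.437500) = -1.381104
  f(mid) < 0, so root is in [3.437500, 3.500000]

midpoint = 3.437500


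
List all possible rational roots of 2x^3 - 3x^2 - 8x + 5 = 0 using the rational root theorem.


Rational root theorem: possible roots are ±p/q where:
  p divides the constant term (5): p ∈ {1, 5}
  q divides the leading coefficient (2): q ∈ {1, 2}

All possible rational roots: -5, -5/2, -1, -1/2, 1/2, 1, 5/2, 5

-5, -5/2, -1, -1/2, 1/2, 1, 5/2, 5


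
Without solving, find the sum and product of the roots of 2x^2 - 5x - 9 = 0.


By Vieta's formulas for ax^2 + bx + c = 0:
  Sum of roots = -b/a
  Product of roots = c/a

Here a = 2, b = -5, c = -9
Sum = -(-5)/2 = 5/2
Product = -9/2 = -9/2

Sum = 5/2, Product = -9/2


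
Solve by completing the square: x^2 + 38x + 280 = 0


Start: x^2 + 38x + 280 = 0
Move constant: x^2 + 38x = -280
Half of 38 is 19, squared is 361
Add 361 to both sides: x^2 + 38x + 361 = 81
(x + 19)^2 = 81
x + 19 = ±9
x = -19 + 9 = -10 or x = -19 - 9 = -28

x = -28, x = -10


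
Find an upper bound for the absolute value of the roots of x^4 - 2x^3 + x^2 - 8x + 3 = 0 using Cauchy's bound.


Cauchy's bound: all roots r satisfy |r| <= 1 + max(|a_i/a_n|) for i = 0,...,n-1
where a_n is the leading coefficient.

Coefficients: [1, -2, 1, -8, 3]
Leading coefficient a_n = 1
Ratios |a_i/a_n|: 2, 1, 8, 3
Maximum ratio: 8
Cauchy's bound: |r| <= 1 + 8 = 9

Upper bound = 9


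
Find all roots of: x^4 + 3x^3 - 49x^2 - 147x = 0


The constant term is 0, so x = 0 is a root. Factor out x:
  x^3 + 3x^2 - 49x - 147 = 0
Let p(x) = x^3 + 3x^2 - 49x - 147. By the rational root theorem (leading coefficient 1), any rational root is an integer divisor of 147: try ±1, ±2, ... in turn.
Test x = 1: value = -192 ≠ 0.
Test x = -1: value = -96 ≠ 0.
Test x = 3: value = -240 ≠ 0.
Test x = -3: value = 0 ✓, so (x + 3) is a factor.
Synthetic division by (x + 3): bring down 1; 1(-3) + 3 = 0; 0(-3) - 49 = -49; (-49)(-3) - 147 = 0 → quotient x^2 - 49, remainder 0.
Solve the quadratic x^2 - 49 = 0: discriminant = 0^2 - 4(1)(-49) = 0 + 196 = 196.
sqrt(196) = 14, so x = (0 ± 14)/2: x = 7 or x = -7.
Collecting all roots found:

x = -7, x = -3, x = 0, x = 7


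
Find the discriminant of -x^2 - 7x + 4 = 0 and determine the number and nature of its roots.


For ax^2 + bx + c = 0, discriminant D = b^2 - 4ac
Here a = -1, b = -7, c = 4
D = (-7)^2 - 4(-1)(4) = 49 + 16 = 65

D = 65 > 0 but not a perfect square
The equation has 2 distinct real irrational roots.

Discriminant = 65, 2 distinct real irrational roots


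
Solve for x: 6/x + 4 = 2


Subtract 4 from both sides: 6/x = -2
Multiply both sides by x: 6 = -2 * x
Divide by -2: x = -3

x = -3


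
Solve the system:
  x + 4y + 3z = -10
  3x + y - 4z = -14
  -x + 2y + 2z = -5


Using Cramer's rule. Expand each determinant along the first row.
D  = 1*[1*2 - (-4)*2] - 4*[3*2 - (-4)*(-1)] + 3*[3*2 - 1*(-1)]
  = 1*(10) - 4*(2) + 3*(7) = 23
Dx = (-10)*[1*2 - (-4)*2] - 4*[(-14)*2 - (-4)*(-5)] + 3*[(-14)*2 - 1*(-5)]
  = (-10)*(10) - 4*(-48) + 3*(-23) = 23
Dy = 1*[(-14)*2 - (-4)*(-5)] - (-10)*[3*2 - (-4)*(-1)] + 3*[3*(-5) - (-14)*(-1)]
  = 1*(-48) - (-10)*(2) + 3*(-29) = -115
Dz = 1*[1*(-5) - (-14)*2] - 4*[3*(-5) - (-14)*(-1)] + (-10)*[3*2 - 1*(-1)]
  = 1*(23) - 4*(-29) + (-10)*(7) = 69
x = Dx/D = 23/23 = 1, y = Dy/D = -115/23 = -5, z = Dz/D = 69/23 = 3
Check eq1: (1)(1) + (4)(-5) + (3)(3) = -10 = -10 ✓
Check eq2: (3)(1) + (1)(-5) + (-4)(3) = -14 = -14 ✓
Check eq3: (-1)(1) + (2)(-5) + (2)(3) = -5 = -5 ✓

x = 1, y = -5, z = 3


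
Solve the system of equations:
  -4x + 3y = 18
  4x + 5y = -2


Using Cramer's rule:
Determinant D = (-4)(5) - (4)(3) = -20 - 12 = -32
Dx = (18)(5) - (-2)(3) = 90 + 6 = 96
Dy = (-4)(-2) - (4)(18) = 8 - 72 = -64
x = Dx/D = 96/-32 = -3
y = Dy/D = -64/-32 = 2

x = -3, y = 2


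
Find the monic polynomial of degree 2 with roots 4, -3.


A monic polynomial with roots 4, -3 is:
p(x) = (x - 4)(x + 3)
After multiplying by (x - 4): x - 4
After multiplying by (x + 3): x^2 - x - 12

x^2 - x - 12


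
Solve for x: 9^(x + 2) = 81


Express both sides with the same base.
81 = 9^2
Since the bases match, equate exponents: x + 2 = 2
So x = 2 - (2) = 0

x = 0


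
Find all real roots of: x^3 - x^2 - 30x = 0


The constant term is 0, so x = 0 is a root. Factor out x:
  x(x^2 - x - 30) = 0
Solve the quadratic x^2 - x - 30 = 0: discriminant = (-1)^2 - 4(1)(-30) = 1 + 120 = 121.
sqrt(121) = 11, so x = (1 ± 11)/2: x = 6 or x = -5.

x = -5, x = 0, x = 6


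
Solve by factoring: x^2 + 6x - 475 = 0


We need two numbers that multiply to -475 and add to 6.
Those numbers are -19 and 25 (since (-19) * 25 = -475 and (-19) + 25 = 6).
So x^2 + 6x - 475 = (x - 19)(x + 25) = 0
Setting each factor to zero: x = 19 or x = -25

x = -25, x = 19


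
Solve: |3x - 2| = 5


An absolute value equation |expr| = 5 gives two cases:
Case 1: 3x - 2 = 5
  3x = 7, so x = 7/3
Case 2: 3x - 2 = -5
  3x = -3, so x = -1

x = -1, x = 7/3


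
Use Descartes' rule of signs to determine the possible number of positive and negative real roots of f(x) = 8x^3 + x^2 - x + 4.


Descartes' rule of signs:

For positive roots, count sign changes in f(x) = 8x^3 + x^2 - x + 4:
Signs of coefficients: +, +, -, +
Number of sign changes: 2
Possible positive real roots: 2, 0

For negative roots, examine f(-x) = -8x^3 + x^2 + x + 4:
Signs of coefficients: -, +, +, +
Number of sign changes: 1
Possible negative real roots: 1

Positive roots: 2 or 0; Negative roots: 1


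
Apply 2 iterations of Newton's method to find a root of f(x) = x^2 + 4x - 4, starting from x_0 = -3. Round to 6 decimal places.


Newton's method: x_(n+1) = x_n - f(x_n)/f'(x_n)
f(x) = x^2 + 4x - 4
f'(x) = 2x + 4

Iteration 1:
  f(-3.000000) = -7.000000
  f'(-3.000000) = -2.000000
  x_1 = -3.000000 - (-7.000000)/(-2.000000) = -6.500000

Iteration 2:
  f(-6.500000) = 12.250000
  f'(-6.500000) = -9.000000
  x_2 = -6.500000 - (12.250000)/(-9.000000) = -5.138889

x_2 = -5.138889


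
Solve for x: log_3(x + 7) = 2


Convert to exponential form: x + 7 = 3^2 = 9
x = 9 - 7 = 2
Check: log_3(2 + 7) = log_3(9) = log_3(9) = 2 ✓

x = 2


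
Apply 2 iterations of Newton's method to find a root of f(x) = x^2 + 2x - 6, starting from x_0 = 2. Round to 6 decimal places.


Newton's method: x_(n+1) = x_n - f(x_n)/f'(x_n)
f(x) = x^2 + 2x - 6
f'(x) = 2x + 2

Iteration 1:
  f(2.000000) = 2.000000
  f'(2.000000) = 6.000000
  x_1 = 2.000000 - (2.000000)/(6.000000) = 1.666667

Iteration 2:
  f(1.666667) = 0.111111
  f'(1.666667) = 5.333333
  x_2 = 1.666667 - (0.111111)/(5.333333) = 1.645833

x_2 = 1.645833


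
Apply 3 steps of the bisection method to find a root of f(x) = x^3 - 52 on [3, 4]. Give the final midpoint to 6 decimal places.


f(x) = x^3 - 52
f(3) = -25 < 0
f(4) = 12 > 0

Step 1: midpoint = (3.000000 + 4.000000)/2 = 3.500000
  f(3.500000) = -9.125000
  f(mid) < 0, so root is in [3.500000, 4.000000]

Step 2: midpoint = (3.500000 + 4.000000)/2 = 3.750000
  f(3.750000) = 0.734375
  f(mid) > 0, so root is in [3.500000, 3.750000]

Step 3: midpoint = (3.500000 + 3.750000)/2 = 3.625000
  f(3.625000) = -4.365234
  f(mid) < 0, so root is in [3.625000, 3.750000]

midpoint = 3.625000


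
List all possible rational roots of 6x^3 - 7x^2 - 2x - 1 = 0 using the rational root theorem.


Rational root theorem: possible roots are ±p/q where:
  p divides the constant term (-1): p ∈ {1}
  q divides the leading coefficient (6): q ∈ {1, 2, 3, 6}

All possible rational roots: -1, -1/2, -1/3, -1/6, 1/6, 1/3, 1/2, 1

-1, -1/2, -1/3, -1/6, 1/6, 1/3, 1/2, 1


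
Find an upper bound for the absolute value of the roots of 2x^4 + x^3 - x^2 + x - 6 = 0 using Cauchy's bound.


Cauchy's bound: all roots r satisfy |r| <= 1 + max(|a_i/a_n|) for i = 0,...,n-1
where a_n is the leading coefficient.

Coefficients: [2, 1, -1, 1, -6]
Leading coefficient a_n = 2
Ratios |a_i/a_n|: 1/2, 1/2, 1/2, 3
Maximum ratio: 3
Cauchy's bound: |r| <= 1 + 3 = 4

Upper bound = 4


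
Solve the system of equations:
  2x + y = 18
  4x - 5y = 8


Using Cramer's rule:
Determinant D = (2)(-5) - (4)(1) = -10 - 4 = -14
Dx = (18)(-5) - (8)(1) = -90 - 8 = -98
Dy = (2)(8) - (4)(18) = 16 - 72 = -56
x = Dx/D = -98/-14 = 7
y = Dy/D = -56/-14 = 4

x = 7, y = 4


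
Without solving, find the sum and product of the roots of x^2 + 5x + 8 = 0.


By Vieta's formulas for ax^2 + bx + c = 0:
  Sum of roots = -b/a
  Product of roots = c/a

Here a = 1, b = 5, c = 8
Sum = -(5)/1 = -5
Product = 8/1 = 8

Sum = -5, Product = 8


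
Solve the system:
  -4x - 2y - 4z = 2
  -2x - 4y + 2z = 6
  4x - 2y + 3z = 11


Using Cramer's rule. Expand each determinant along the first row.
D  = (-4)*[(-4)*3 - 2*(-2)] - (-2)*[(-2)*3 - 2*4] + (-4)*[(-2)*(-2) - (-4)*4]
  = (-4)*(-8) - (-2)*(-14) + (-4)*(20) = -76
Dx = 2*[(-4)*3 - 2*(-2)] - (-2)*[6*3 - 2*11] + (-4)*[6*(-2) - (-4)*11]
  = 2*(-8) - (-2)*(-4) + (-4)*(32) = -152
Dy = (-4)*[6*3 - 2*11] - 2*[(-2)*3 - 2*4] + (-4)*[(-2)*11 - 6*4]
  = (-4)*(-4) - 2*(-14) + (-4)*(-46) = 228
Dz = (-4)*[(-4)*11 - 6*(-2)] - (-2)*[(-2)*11 - 6*4] + 2*[(-2)*(-2) - (-4)*4]
  = (-4)*(-32) - (-2)*(-46) + 2*(20) = 76
x = Dx/D = -152/-76 = 2, y = Dy/D = 228/-76 = -3, z = Dz/D = 76/-76 = -1
Check eq1: (-4)(2) + (-2)(-3) + (-4)(-1) = 2 = 2 ✓
Check eq2: (-2)(2) + (-4)(-3) + (2)(-1) = 6 = 6 ✓
Check eq3: (4)(2) + (-2)(-3) + (3)(-1) = 11 = 11 ✓

x = 2, y = -3, z = -1


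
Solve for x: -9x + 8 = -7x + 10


Starting with: -9x + 8 = -7x + 10
Move all x terms to left: (-9 + 7)x = 10 - 8
Simplify: -2x = 2
Divide both sides by -2: x = -1

x = -1


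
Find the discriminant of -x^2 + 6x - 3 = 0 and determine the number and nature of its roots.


For ax^2 + bx + c = 0, discriminant D = b^2 - 4ac
Here a = -1, b = 6, c = -3
D = (6)^2 - 4(-1)(-3) = 36 - 12 = 24

D = 24 > 0 but not a perfect square
The equation has 2 distinct real irrational roots.

Discriminant = 24, 2 distinct real irrational roots


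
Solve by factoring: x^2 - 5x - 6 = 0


We need two numbers that multiply to -6 and add to -5.
Those numbers are 1 and -6 (since 1 * (-6) = -6 and 1 + (-6) = -5).
So x^2 - 5x - 6 = (x + 1)(x - 6) = 0
Setting each factor to zero: x = -1 or x = 6

x = -1, x = 6


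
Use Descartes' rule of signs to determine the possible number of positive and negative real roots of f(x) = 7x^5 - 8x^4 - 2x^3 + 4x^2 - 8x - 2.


Descartes' rule of signs:

For positive roots, count sign changes in f(x) = 7x^5 - 8x^4 - 2x^3 + 4x^2 - 8x - 2:
Signs of coefficients: +, -, -, +, -, -
Number of sign changes: 3
Possible positive real roots: 3, 1

For negative roots, examine f(-x) = -7x^5 - 8x^4 + 2x^3 + 4x^2 + 8x - 2:
Signs of coefficients: -, -, +, +, +, -
Number of sign changes: 2
Possible negative real roots: 2, 0

Positive roots: 3 or 1; Negative roots: 2 or 0


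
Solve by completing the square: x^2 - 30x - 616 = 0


Start: x^2 - 30x - 616 = 0
Move constant: x^2 - 30x = 616
Half of -30 is -15, squared is 225
Add 225 to both sides: x^2 - 30x + 225 = 841
(x - 15)^2 = 841
x - 15 = ±29
x = 15 + 29 = 44 or x = 15 - 29 = -14

x = -14, x = 44


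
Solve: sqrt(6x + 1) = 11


Square both sides: 6x + 1 = 11^2 = 121
6x = 121 - 1 = 120
x = 20
Check: sqrt(6*20 + 1) = sqrt(121) = 11 ✓

x = 20


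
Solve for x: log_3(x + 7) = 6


Convert to exponential form: x + 7 = 3^6 = 729
x = 729 - 7 = 722
Check: log_3(722 + 7) = log_3(729) = log_3(729) = 6 ✓

x = 722


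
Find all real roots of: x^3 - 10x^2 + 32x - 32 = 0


Let p(x) = x^3 - 10x^2 + 32x - 32. By the rational root theorem (leading coefficient 1), any rational root is an integer divisor of 32: try ±1, ±2, ... in turn.
Test x = 1: value = -9 ≠ 0.
Test x = -1: value = -75 ≠ 0.
Test x = 2: value = 0 ✓, so (x - 2) is a factor.
Synthetic division by (x - 2): bring down 1; 1(2) - 10 = -8; (-8)(2) + 32 = 16; 16(2) - 32 = 0 → quotient x^2 - 8x + 16, remainder 0.
Solve the quadratic x^2 - 8x + 16 = 0: discriminant = (-8)^2 - 4(1)(16) = 64 - 64 = 0.
Discriminant = 0, so a double root: x = 8/2 = 4.

x = 2, x = 4 (multiplicity 2)


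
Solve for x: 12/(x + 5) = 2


Multiply both sides by (x + 5): 12 = 2(x + 5)
Distribute: 12 = 2x + 10
2x = 12 - 10 = 2
x = 1

x = 1


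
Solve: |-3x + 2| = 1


An absolute value equation |expr| = 1 gives two cases:
Case 1: -3x + 2 = 1
  -3x = -1, so x = 1/3
Case 2: -3x + 2 = -1
  -3x = -3, so x = 1

x = 1/3, x = 1


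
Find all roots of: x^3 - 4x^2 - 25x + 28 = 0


Let p(x) = x^3 - 4x^2 - 25x + 28. By the rational root theorem (leading coefficient 1), any rational root is an integer divisor of 28: try ±1, ±2, ... in turn.
Test x = 1: value = 0 ✓, so (x - 1) is a factor.
Synthetic division by (x - 1): bring down 1; 1(1) - 4 = -3; (-3)(1) - 25 = -28; (-28)(1) + 28 = 0 → quotient x^2 - 3x - 28, remainder 0.
Solve the quadratic x^2 - 3x - 28 = 0: discriminant = (-3)^2 - 4(1)(-28) = 9 + 112 = 121.
sqrt(121) = 11, so x = (3 ± 11)/2: x = 7 or x = -4.
Collecting all roots found:

x = -4, x = 1, x = 7


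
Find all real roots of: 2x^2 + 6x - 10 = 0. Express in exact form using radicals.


Using the quadratic formula: x = (-b ± sqrt(b^2 - 4ac)) / (2a)
Here a = 2, b = 6, c = -10
Discriminant = b^2 - 4ac = 6^2 - 4(2)(-10) = 36 + 80 = 116
Since discriminant = 116 > 0, there are two real roots.
x = (-6 ± 2*sqrt(29)) / 4
Simplifying: x = (-3 ± sqrt(29)) / 2
Numerically: x ≈ 1.1926 or x ≈ -4.1926

x = (-3 + sqrt(29)) / 2 or x = (-3 - sqrt(29)) / 2


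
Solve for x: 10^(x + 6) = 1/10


Express both sides with the same base.
1/10 = 10^(-1)
Since the bases match, equate exponents: x + 6 = -1
So x = -1 - (6) = -7

x = -7


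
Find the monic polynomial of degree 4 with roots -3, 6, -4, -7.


A monic polynomial with roots -3, 6, -4, -7 is:
p(x) = (x + 3)(x - 6)(x + 4)(x + 7)
After multiplying by (x + 3): x + 3
After multiplying by (x - 6): x^2 - 3x - 18
After multiplying by (x + 4): x^3 + x^2 - 30x - 72
After multiplying by (x + 7): x^4 + 8x^3 - 23x^2 - 282x - 504

x^4 + 8x^3 - 23x^2 - 282x - 504


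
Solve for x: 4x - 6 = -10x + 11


Starting with: 4x - 6 = -10x + 11
Move all x terms to left: (4 + 10)x = 11 + 6
Simplify: 14x = 17
Divide both sides by 14: x = 17/14

x = 17/14


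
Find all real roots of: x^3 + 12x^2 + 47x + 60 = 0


Let p(x) = x^3 + 12x^2 + 47x + 60. By the rational root theorem (leading coefficient 1), any rational root is an integer divisor of 60: try ±1, ±2, ... in turn.
Test x = 1: value = 120 ≠ 0.
Test x = -1: value = 24 ≠ 0.
Test x = 2: value = 210 ≠ 0.
Test x = -2: value = 6 ≠ 0.
Test x = 3: value = 336 ≠ 0.
Test x = -3: value = 0 ✓, so (x + 3) is a factor.
Synthetic division by (x + 3): bring down 1; 1(-3) + 12 = 9; 9(-3) + 47 = 20; 20(-3) + 60 = 0 → quotient x^2 + 9x + 20, remainder 0.
Solve the quadratic x^2 + 9x + 20 = 0: discriminant = 9^2 - 4(1)(20) = 81 - 80 = 1.
sqrt(1) = 1, so x = (-9 ± 1)/2: x = -4 or x = -5.

x = -5, x = -4, x = -3


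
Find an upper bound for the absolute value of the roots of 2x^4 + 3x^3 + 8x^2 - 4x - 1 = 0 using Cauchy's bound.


Cauchy's bound: all roots r satisfy |r| <= 1 + max(|a_i/a_n|) for i = 0,...,n-1
where a_n is the leading coefficient.

Coefficients: [2, 3, 8, -4, -1]
Leading coefficient a_n = 2
Ratios |a_i/a_n|: 3/2, 4, 2, 1/2
Maximum ratio: 4
Cauchy's bound: |r| <= 1 + 4 = 5

Upper bound = 5


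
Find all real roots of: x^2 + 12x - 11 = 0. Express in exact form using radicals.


Using the quadratic formula: x = (-b ± sqrt(b^2 - 4ac)) / (2a)
Here a = 1, b = 12, c = -11
Discriminant = b^2 - 4ac = 12^2 - 4(1)(-11) = 144 + 44 = 188
Since discriminant = 188 > 0, there are two real roots.
x = (-12 ± 2*sqrt(47)) / 2
Simplifying: x = -6 ± sqrt(47)
Numerically: x ≈ 0.8557 or x ≈ -12.8557

x = -6 + sqrt(47) or x = -6 - sqrt(47)


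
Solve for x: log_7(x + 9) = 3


Convert to exponential form: x + 9 = 7^3 = 343
x = 343 - 9 = 334
Check: log_7(334 + 9) = log_7(343) = log_7(343) = 3 ✓

x = 334


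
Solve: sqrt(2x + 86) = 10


Square both sides: 2x + 86 = 10^2 = 100
2x = 100 - 86 = 14
x = 7
Check: sqrt(2*7 + 86) = sqrt(100) = 10 ✓

x = 7


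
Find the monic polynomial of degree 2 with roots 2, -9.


A monic polynomial with roots 2, -9 is:
p(x) = (x - 2)(x + 9)
After multiplying by (x - 2): x - 2
After multiplying by (x + 9): x^2 + 7x - 18

x^2 + 7x - 18


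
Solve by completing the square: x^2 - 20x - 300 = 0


Start: x^2 - 20x - 300 = 0
Move constant: x^2 - 20x = 300
Half of -20 is -10, squared is 100
Add 100 to both sides: x^2 - 20x + 100 = 400
(x - 10)^2 = 400
x - 10 = ±20
x = 10 + 20 = 30 or x = 10 - 20 = -10

x = -10, x = 30


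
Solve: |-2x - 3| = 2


An absolute value equation |expr| = 2 gives two cases:
Case 1: -2x - 3 = 2
  -2x = 5, so x = -5/2
Case 2: -2x - 3 = -2
  -2x = 1, so x = -1/2

x = -5/2, x = -1/2


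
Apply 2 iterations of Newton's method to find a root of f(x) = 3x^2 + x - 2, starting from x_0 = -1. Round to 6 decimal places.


Newton's method: x_(n+1) = x_n - f(x_n)/f'(x_n)
f(x) = 3x^2 + x - 2
f'(x) = 6x + 1

Iteration 1:
  f(-1.000000) = 0.000000
  f'(-1.000000) = -5.000000
  x_1 = -1.000000 - (0.000000)/(-5.000000) = -1.000000

Iteration 2:
  f(-1.000000) = 0.000000
  f'(-1.000000) = -5.000000
  x_2 = -1.000000 - (0.000000)/(-5.000000) = -1.000000

x_2 = -1.000000


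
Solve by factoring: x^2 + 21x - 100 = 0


We need two numbers that multiply to -100 and add to 21.
Those numbers are 25 and -4 (since 25 * (-4) = -100 and 25 + (-4) = 21).
So x^2 + 21x - 100 = (x + 25)(x - 4) = 0
Setting each factor to zero: x = -25 or x = 4

x = -25, x = 4


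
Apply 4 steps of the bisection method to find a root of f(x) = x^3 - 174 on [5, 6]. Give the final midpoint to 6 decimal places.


f(x) = x^3 - 174
f(5) = -49 < 0
f(6) = 42 > 0

Step 1: midpoint = (5.000000 + 6.000000)/2 = 5.500000
  f(5.500000) = -7.625000
  f(mid) < 0, so root is in [5.500000, 6.000000]

Step 2: midpoint = (5.500000 + 6.000000)/2 = 5.750000
  f(5.750000) = 16.109375
  f(mid) > 0, so root is in [5.500000, 5.750000]

Step 3: midpoint = (5.500000 + 5.750000)/2 = 5.625000
  f(5.625000) = 3.978516
  f(mid) > 0, so root is in [5.500000, 5.625000]

Step 4: midpoint = (5.500000 + 5.625000)/2 = 5.562500
  f(5.562500) = -1.888428
  f(mid) < 0, so root is in [5.562500, 5.625000]

midpoint = 5.562500


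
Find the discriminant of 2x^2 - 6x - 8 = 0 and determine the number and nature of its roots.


For ax^2 + bx + c = 0, discriminant D = b^2 - 4ac
Here a = 2, b = -6, c = -8
D = (-6)^2 - 4(2)(-8) = 36 + 64 = 100

D = 100 > 0 and is a perfect square (sqrt = 10)
The equation has 2 distinct real rational roots.

Discriminant = 100, 2 distinct real rational roots


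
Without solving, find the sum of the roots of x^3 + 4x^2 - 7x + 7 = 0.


By Vieta's formulas for x^3 + bx^2 + cx + d = 0:
  r1 + r2 + r3 = -b/a = -4
  r1*r2 + r1*r3 + r2*r3 = c/a = -7
  r1*r2*r3 = -d/a = -7


Sum = -4


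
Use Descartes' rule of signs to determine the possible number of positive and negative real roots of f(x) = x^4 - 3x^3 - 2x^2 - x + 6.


Descartes' rule of signs:

For positive roots, count sign changes in f(x) = x^4 - 3x^3 - 2x^2 - x + 6:
Signs of coefficients: +, -, -, -, +
Number of sign changes: 2
Possible positive real roots: 2, 0

For negative roots, examine f(-x) = x^4 + 3x^3 - 2x^2 + x + 6:
Signs of coefficients: +, +, -, +, +
Number of sign changes: 2
Possible negative real roots: 2, 0

Positive roots: 2 or 0; Negative roots: 2 or 0


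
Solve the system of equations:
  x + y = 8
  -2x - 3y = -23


Using Cramer's rule:
Determinant D = (1)(-3) - (-2)(1) = -3 + 2 = -1
Dx = (8)(-3) - (-23)(1) = -24 + 23 = -1
Dy = (1)(-23) - (-2)(8) = -23 + 16 = -7
x = Dx/D = -1/-1 = 1
y = Dy/D = -7/-1 = 7

x = 1, y = 7


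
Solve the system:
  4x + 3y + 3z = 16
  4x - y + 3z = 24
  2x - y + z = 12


Using Cramer's rule. Expand each determinant along the first row.
D  = 4*[(-1)*1 - 3*(-1)] - 3*[4*1 - 3*2] + 3*[4*(-1) - (-1)*2]
  = 4*(2) - 3*(-2) + 3*(-2) = 8
Dx = 16*[(-1)*1 - 3*(-1)] - 3*[24*1 - 3*12] + 3*[24*(-1) - (-1)*12]
  = 16*(2) - 3*(-12) + 3*(-12) = 32
Dy = 4*[24*1 - 3*12] - 16*[4*1 - 3*2] + 3*[4*12 - 24*2]
  = 4*(-12) - 16*(-2) + 3*(0) = -16
Dz = 4*[(-1)*12 - 24*(-1)] - 3*[4*12 - 24*2] + 16*[4*(-1) - (-1)*2]
  = 4*(12) - 3*(0) + 16*(-2) = 16
x = Dx/D = 32/8 = 4, y = Dy/D = -16/8 = -2, z = Dz/D = 16/8 = 2
Check eq1: (4)(4) + (3)(-2) + (3)(2) = 16 = 16 ✓
Check eq2: (4)(4) + (-1)(-2) + (3)(2) = 24 = 24 ✓
Check eq3: (2)(4) + (-1)(-2) + (1)(2) = 12 = 12 ✓

x = 4, y = -2, z = 2


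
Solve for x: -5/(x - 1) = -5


Multiply both sides by (x - 1): -5 = -5(x - 1)
Distribute: -5 = -5x + 5
-5x = -5 - 5 = -10
x = 2

x = 2


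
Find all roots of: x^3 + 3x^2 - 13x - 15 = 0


Let p(x) = x^3 + 3x^2 - 13x - 15. By the rational root theorem (leading coefficient 1), any rational root is an integer divisor of 15: try ±1, ±2, ... in turn.
Test x = 1: value = -24 ≠ 0.
Test x = -1: value = 0 ✓, so (x + 1) is a factor.
Synthetic division by (x + 1): bring down 1; 1(-1) + 3 = 2; 2(-1) - 13 = -15; (-15)(-1) - 15 = 0 → quotient x^2 + 2x - 15, remainder 0.
Solve the quadratic x^2 + 2x - 15 = 0: discriminant = 2^2 - 4(1)(-15) = 4 + 60 = 64.
sqrt(64) = 8, so x = (-2 ± 8)/2: x = 3 or x = -5.
Collecting all roots found:

x = -5, x = -1, x = 3


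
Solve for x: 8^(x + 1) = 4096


Express both sides with the same base.
4096 = 8^4
Since the bases match, equate exponents: x + 1 = 4
So x = 4 - (1) = 3

x = 3


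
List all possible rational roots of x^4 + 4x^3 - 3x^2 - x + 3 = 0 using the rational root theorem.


Rational root theorem: possible roots are ±p/q where:
  p divides the constant term (3): p ∈ {1, 3}
  q divides the leading coefficient (1): q ∈ {1}

All possible rational roots: -3, -1, 1, 3

-3, -1, 1, 3


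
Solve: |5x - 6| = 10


An absolute value equation |expr| = 10 gives two cases:
Case 1: 5x - 6 = 10
  5x = 16, so x = 16/5
Case 2: 5x - 6 = -10
  5x = -4, so x = -4/5

x = -4/5, x = 16/5


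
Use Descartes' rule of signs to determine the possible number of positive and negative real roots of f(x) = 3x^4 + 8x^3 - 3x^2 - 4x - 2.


Descartes' rule of signs:

For positive roots, count sign changes in f(x) = 3x^4 + 8x^3 - 3x^2 - 4x - 2:
Signs of coefficients: +, +, -, -, -
Number of sign changes: 1
Possible positive real roots: 1

For negative roots, examine f(-x) = 3x^4 - 8x^3 - 3x^2 + 4x - 2:
Signs of coefficients: +, -, -, +, -
Number of sign changes: 3
Possible negative real roots: 3, 1

Positive roots: 1; Negative roots: 3 or 1


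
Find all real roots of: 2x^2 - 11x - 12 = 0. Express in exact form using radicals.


Using the quadratic formula: x = (-b ± sqrt(b^2 - 4ac)) / (2a)
Here a = 2, b = -11, c = -12
Discriminant = b^2 - 4ac = (-11)^2 - 4(2)(-12) = 121 + 96 = 217
Since discriminant = 217 > 0, there are two real roots.
x = (11 ± sqrt(217)) / 4
Numerically: x ≈ 6.4327 or x ≈ -0.9327

x = (11 + sqrt(217)) / 4 or x = (11 - sqrt(217)) / 4


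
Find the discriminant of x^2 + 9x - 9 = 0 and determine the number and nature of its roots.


For ax^2 + bx + c = 0, discriminant D = b^2 - 4ac
Here a = 1, b = 9, c = -9
D = (9)^2 - 4(1)(-9) = 81 + 36 = 117

D = 117 > 0 but not a perfect square
The equation has 2 distinct real irrational roots.

Discriminant = 117, 2 distinct real irrational roots


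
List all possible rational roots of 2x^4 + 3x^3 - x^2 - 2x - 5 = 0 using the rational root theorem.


Rational root theorem: possible roots are ±p/q where:
  p divides the constant term (-5): p ∈ {1, 5}
  q divides the leading coefficient (2): q ∈ {1, 2}

All possible rational roots: -5, -5/2, -1, -1/2, 1/2, 1, 5/2, 5

-5, -5/2, -1, -1/2, 1/2, 1, 5/2, 5


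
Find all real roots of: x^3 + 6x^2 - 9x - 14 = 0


Let p(x) = x^3 + 6x^2 - 9x - 14. By the rational root theorem (leading coefficient 1), any rational root is an integer divisor of 14: try ±1, ±2, ... in turn.
Test x = 1: value = -16 ≠ 0.
Test x = -1: value = 0 ✓, so (x + 1) is a factor.
Synthetic division by (x + 1): bring down 1; 1(-1) + 6 = 5; 5(-1) - 9 = -14; (-14)(-1) - 14 = 0 → quotient x^2 + 5x - 14, remainder 0.
Solve the quadratic x^2 + 5x - 14 = 0: discriminant = 5^2 - 4(1)(-14) = 25 + 56 = 81.
sqrt(81) = 9, so x = (-5 ± 9)/2: x = 2 or x = -7.

x = -7, x = -1, x = 2


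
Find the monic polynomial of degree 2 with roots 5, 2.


A monic polynomial with roots 5, 2 is:
p(x) = (x - 5)(x - 2)
After multiplying by (x - 5): x - 5
After multiplying by (x - 2): x^2 - 7x + 10

x^2 - 7x + 10


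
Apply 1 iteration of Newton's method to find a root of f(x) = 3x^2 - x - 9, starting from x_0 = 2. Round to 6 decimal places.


Newton's method: x_(n+1) = x_n - f(x_n)/f'(x_n)
f(x) = 3x^2 - x - 9
f'(x) = 6x - 1

Iteration 1:
  f(2.000000) = 1.000000
  f'(2.000000) = 11.000000
  x_1 = 2.000000 - (1.000000)/(11.000000) = 1.909091

x_1 = 1.909091


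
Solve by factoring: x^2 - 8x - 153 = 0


We need two numbers that multiply to -153 and add to -8.
Those numbers are -17 and 9 (since (-17) * 9 = -153 and (-17) + 9 = -8).
So x^2 - 8x - 153 = (x - 17)(x + 9) = 0
Setting each factor to zero: x = 17 or x = -9

x = -9, x = 17


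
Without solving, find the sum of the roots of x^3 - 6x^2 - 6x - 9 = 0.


By Vieta's formulas for x^3 + bx^2 + cx + d = 0:
  r1 + r2 + r3 = -b/a = 6
  r1*r2 + r1*r3 + r2*r3 = c/a = -6
  r1*r2*r3 = -d/a = 9


Sum = 6


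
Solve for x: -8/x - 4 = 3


Subtract -4 from both sides: -8/x = 7
Multiply both sides by x: -8 = 7 * x
Divide by 7: x = -8/7

x = -8/7


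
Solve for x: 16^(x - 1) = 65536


Express both sides with the same base.
65536 = 16^4
Since the bases match, equate exponents: x - 1 = 4
So x = 4 - (-1) = 5

x = 5


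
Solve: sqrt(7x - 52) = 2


Square both sides: 7x - 52 = 2^2 = 4
7x = 4 + 52 = 56
x = 8
Check: sqrt(7*8 - 52) = sqrt(4) = 2 ✓

x = 8


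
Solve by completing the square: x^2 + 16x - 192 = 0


Start: x^2 + 16x - 192 = 0
Move constant: x^2 + 16x = 192
Half of 16 is 8, squared is 64
Add 64 to both sides: x^2 + 16x + 64 = 256
(x + 8)^2 = 256
x + 8 = ±16
x = -8 + 16 = 8 or x = -8 - 16 = -24

x = -24, x = 8


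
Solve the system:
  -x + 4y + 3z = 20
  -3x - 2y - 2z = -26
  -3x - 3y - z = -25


Using Cramer's rule. Expand each determinant along the first row.
D  = (-1)*[(-2)*(-1) - (-2)*(-3)] - 4*[(-3)*(-1) - (-2)*(-3)] + 3*[(-3)*(-3) - (-2)*(-3)]
  = (-1)*(-4) - 4*(-3) + 3*(3) = 25
Dx = 20*[(-2)*(-1) - (-2)*(-3)] - 4*[(-26)*(-1) - (-2)*(-25)] + 3*[(-26)*(-3) - (-2)*(-25)]
  = 20*(-4) - 4*(-24) + 3*(28) = 100
Dy = (-1)*[(-26)*(-1) - (-2)*(-25)] - 20*[(-3)*(-1) - (-2)*(-3)] + 3*[(-3)*(-25) - (-26)*(-3)]
  = (-1)*(-24) - 20*(-3) + 3*(-3) = 75
Dz = (-1)*[(-2)*(-25) - (-26)*(-3)] - 4*[(-3)*(-25) - (-26)*(-3)] + 20*[(-3)*(-3) - (-2)*(-3)]
  = (-1)*(-28) - 4*(-3) + 20*(3) = 100
x = Dx/D = 100/25 = 4, y = Dy/D = 75/25 = 3, z = Dz/D = 100/25 = 4
Check eq1: (-1)(4) + (4)(3) + (3)(4) = 20 = 20 ✓
Check eq2: (-3)(4) + (-2)(3) + (-2)(4) = -26 = -26 ✓
Check eq3: (-3)(4) + (-3)(3) + (-1)(4) = -25 = -25 ✓

x = 4, y = 3, z = 4


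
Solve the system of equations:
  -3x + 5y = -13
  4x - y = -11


Using Cramer's rule:
Determinant D = (-3)(-1) - (4)(5) = 3 - 20 = -17
Dx = (-13)(-1) - (-11)(5) = 13 + 55 = 68
Dy = (-3)(-11) - (4)(-13) = 33 + 52 = 85
x = Dx/D = 68/-17 = -4
y = Dy/D = 85/-17 = -5

x = -4, y = -5


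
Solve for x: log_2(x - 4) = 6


Convert to exponential form: x - 4 = 2^6 = 64
x = 64 + 4 = 68
Check: log_2(68 - 4) = log_2(64) = log_2(64) = 6 ✓

x = 68


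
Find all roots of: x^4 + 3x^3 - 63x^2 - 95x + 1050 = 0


Let p(x) = x^4 + 3x^3 - 63x^2 - 95x + 1050. By the rational root theorem (leading coefficient 1), any rational root is an integer divisor of 1050: try ±1, ±2, ... in turn.
Test x = 1: value = 896 ≠ 0.
Test x = -1: value = 1080 ≠ 0.
Test x = 2: value = 648 ≠ 0.
Test x = -2: value = 980 ≠ 0.
Test x = 3: value = 360 ≠ 0.
Test x = -3: value = 768 ≠ 0.
Test x = 5: value = 0 ✓, so (x - 5) is a factor.
Synthetic division by (x - 5): bring down 1; 1(5) + 3 = 8; 8(5) - 63 = -23; (-23)(5) - 95 = -210; (-210)(5) + 1050 = 0 → quotient x^3 + 8x^2 - 23x - 210, remainder 0.
Continue with the quotient x^3 + 8x^2 - 23x - 210 (candidates must divide 210; re-test x = 5 first in case it repeats).
Test x = 5: value = 0 ✓, so (x - 5) is a factor.
Synthetic division by (x - 5): bring down 1; 1(5) + 8 = 13; 13(5) - 23 = 42; 42(5) - 210 = 0 → quotient x^2 + 13x + 42, remainder 0.
Solve the quadratic x^2 + 13x + 42 = 0: discriminant = 13^2 - 4(1)(42) = 169 - 168 = 1.
sqrt(1) = 1, so x = (-13 ± 1)/2: x = -6 or x = -7.
Collecting all roots found:

x = -7, x = -6, x = 5 (multiplicity 2)


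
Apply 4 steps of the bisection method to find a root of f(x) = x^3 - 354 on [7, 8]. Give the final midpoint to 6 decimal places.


f(x) = x^3 - 354
f(7) = -11 < 0
f(8) = 158 > 0

Step 1: midpoint = (7.000000 + 8.000000)/2 = 7.500000
  f(7.500000) = 67.875000
  f(mid) > 0, so root is in [7.000000, 7.500000]

Step 2: midpoint = (7.000000 + 7.500000)/2 = 7.250000
  f(7.250000) = 27.078125
  f(mid) > 0, so root is in [7.000000, 7.250000]

Step 3: midpoint = (7.000000 + 7.250000)/2 = 7.125000
  f(7.125000) = 7.705078
  f(mid) > 0, so root is in [7.000000, 7.125000]

Step 4: midpoint = (7.000000 + 7.125000)/2 = 7.062500
  f(7.062500) = -1.730225
  f(mid) < 0, so root is in [7.062500, 7.125000]

midpoint = 7.062500


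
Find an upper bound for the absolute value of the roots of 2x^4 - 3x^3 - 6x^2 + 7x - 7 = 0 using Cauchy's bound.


Cauchy's bound: all roots r satisfy |r| <= 1 + max(|a_i/a_n|) for i = 0,...,n-1
where a_n is the leading coefficient.

Coefficients: [2, -3, -6, 7, -7]
Leading coefficient a_n = 2
Ratios |a_i/a_n|: 3/2, 3, 7/2, 7/2
Maximum ratio: 7/2
Cauchy's bound: |r| <= 1 + 7/2 = 9/2

Upper bound = 9/2


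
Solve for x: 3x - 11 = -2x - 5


Starting with: 3x - 11 = -2x - 5
Move all x terms to left: (3 + 2)x = -5 + 11
Simplify: 5x = 6
Divide both sides by 5: x = 6/5

x = 6/5


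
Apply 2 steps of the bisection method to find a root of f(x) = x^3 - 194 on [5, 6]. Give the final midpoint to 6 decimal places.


f(x) = x^3 - 194
f(5) = -69 < 0
f(6) = 22 > 0

Step 1: midpoint = (5.000000 + 6.000000)/2 = 5.500000
  f(5.500000) = -27.625000
  f(mid) < 0, so root is in [5.500000, 6.000000]

Step 2: midpoint = (5.500000 + 6.000000)/2 = 5.750000
  f(5.750000) = -3.890625
  f(mid) < 0, so root is in [5.750000, 6.000000]

midpoint = 5.750000


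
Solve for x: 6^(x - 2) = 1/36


Express both sides with the same base.
1/36 = 6^(-2)
Since the bases match, equate exponents: x - 2 = -2
So x = -2 - (-2) = 0

x = 0


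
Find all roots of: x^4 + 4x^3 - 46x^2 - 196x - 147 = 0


Let p(x) = x^4 + 4x^3 - 46x^2 - 196x - 147. By the rational root theorem (leading coefficient 1), any rational root is an integer divisor of 147: try ±1, ±2, ... in turn.
Test x = 1: value = -384 ≠ 0.
Test x = -1: value = 0 ✓, so (x + 1) is a factor.
Synthetic division by (x + 1): bring down 1; 1(-1) + 4 = 3; 3(-1) - 46 = -49; (-49)(-1) - 196 = -147; (-147)(-1) - 147 = 0 → quotient x^3 + 3x^2 - 49x - 147, remainder 0.
Continue with the quotient x^3 + 3x^2 - 49x - 147 (candidates must divide 147; re-test x = -1 first in case it repeats).
Test x = -1: value = -96 ≠ 0.
Test x = 3: value = -240 ≠ 0.
Test x = -3: value = 0 ✓, so (x + 3) is a factor.
Synthetic division by (x + 3): bring down 1; 1(-3) + 3 = 0; 0(-3) - 49 = -49; (-49)(-3) - 147 = 0 → quotient x^2 - 49, remainder 0.
Solve the quadratic x^2 - 49 = 0: discriminant = 0^2 - 4(1)(-49) = 0 + 196 = 196.
sqrt(196) = 14, so x = (0 ± 14)/2: x = 7 or x = -7.
Collecting all roots found:

x = -7, x = -3, x = -1, x = 7


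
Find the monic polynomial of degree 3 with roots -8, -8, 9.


A monic polynomial with roots -8, -8, 9 is:
p(x) = (x + 8)(x + 8)(x - 9)
After multiplying by (x + 8): x + 8
After multiplying by (x + 8): x^2 + 16x + 64
After multiplying by (x - 9): x^3 + 7x^2 - 80x - 576

x^3 + 7x^2 - 80x - 576


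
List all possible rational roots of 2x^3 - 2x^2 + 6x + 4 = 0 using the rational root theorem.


Rational root theorem: possible roots are ±p/q where:
  p divides the constant term (4): p ∈ {1, 2, 4}
  q divides the leading coefficient (2): q ∈ {1, 2}

All possible rational roots: -4, -2, -1, -1/2, 1/2, 1, 2, 4

-4, -2, -1, -1/2, 1/2, 1, 2, 4


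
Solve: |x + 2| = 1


An absolute value equation |expr| = 1 gives two cases:
Case 1: x + 2 = 1
  x = -1, so x = -1
Case 2: x + 2 = -1
  x = -3, so x = -3

x = -3, x = -1


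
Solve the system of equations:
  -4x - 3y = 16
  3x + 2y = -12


Using Cramer's rule:
Determinant D = (-4)(2) - (3)(-3) = -8 + 9 = 1
Dx = (16)(2) - (-12)(-3) = 32 - 36 = -4
Dy = (-4)(-12) - (3)(16) = 48 - 48 = 0
x = Dx/D = -4/1 = -4
y = Dy/D = 0/1 = 0

x = -4, y = 0


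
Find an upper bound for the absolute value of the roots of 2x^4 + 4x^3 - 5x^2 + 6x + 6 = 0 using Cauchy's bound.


Cauchy's bound: all roots r satisfy |r| <= 1 + max(|a_i/a_n|) for i = 0,...,n-1
where a_n is the leading coefficient.

Coefficients: [2, 4, -5, 6, 6]
Leading coefficient a_n = 2
Ratios |a_i/a_n|: 2, 5/2, 3, 3
Maximum ratio: 3
Cauchy's bound: |r| <= 1 + 3 = 4

Upper bound = 4


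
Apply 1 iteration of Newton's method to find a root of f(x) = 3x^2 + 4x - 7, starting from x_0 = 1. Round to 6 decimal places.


Newton's method: x_(n+1) = x_n - f(x_n)/f'(x_n)
f(x) = 3x^2 + 4x - 7
f'(x) = 6x + 4

Iteration 1:
  f(1.000000) = 0.000000
  f'(1.000000) = 10.000000
  x_1 = 1.000000 - (0.000000)/(10.000000) = 1.000000

x_1 = 1.000000


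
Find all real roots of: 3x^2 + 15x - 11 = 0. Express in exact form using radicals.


Using the quadratic formula: x = (-b ± sqrt(b^2 - 4ac)) / (2a)
Here a = 3, b = 15, c = -11
Discriminant = b^2 - 4ac = 15^2 - 4(3)(-11) = 225 + 132 = 357
Since discriminant = 357 > 0, there are two real roots.
x = (-15 ± sqrt(357)) / 6
Numerically: x ≈ 0.6491 or x ≈ -5.6491

x = (-15 + sqrt(357)) / 6 or x = (-15 - sqrt(357)) / 6
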